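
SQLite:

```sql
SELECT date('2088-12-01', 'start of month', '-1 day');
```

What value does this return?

2088-11-30

`start of month` rewinds 2088-12-01 to 2088-12-01.
Going back 1 day from 2088-12-01 reaches 2088-11-30 (last day of November, 30 days).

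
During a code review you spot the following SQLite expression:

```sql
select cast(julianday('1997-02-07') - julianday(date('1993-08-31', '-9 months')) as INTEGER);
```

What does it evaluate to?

1529

Adding -9 months to 1993-08-31 targets 1992-11-31. November 1992 has only 30 days, so SQLite normalizes the 1-day overflow forward to 1992-12-01.
30 days remain in December 1992 after the 1st (31 − 1).
Full months from January 1993 through January 1997 contribute their day counts.
Then 7 days into February 1997.
Total: 30 + 31 + 28 + 31 + 30 + 31 + 30 + 31 + 31 + 30 + 31 + 30 + 31 + 31 + 28 + 31 + 30 + 31 + 30 + 31 + 31 + 30 + 31 + 30 + 31 + 31 + 28 + 31 + 30 + 31 + 30 + 31 + 31 + 30 + 31 + 30 + 31 + 31 + 29 + 31 + 30 + 31 + 30 + 31 + 31 + 30 + 31 + 30 + 31 + 31 + 7 = 1529.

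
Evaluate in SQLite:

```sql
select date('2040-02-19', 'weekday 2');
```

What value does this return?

2040-02-21

`weekday 2` advances to the next Tuesday; 2040-02-19 is a Sunday, so it moves forward to 2040-02-21.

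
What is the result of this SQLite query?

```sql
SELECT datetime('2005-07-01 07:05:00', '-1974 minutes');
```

1974 minutes = 32h 54m; -1974 minutes from 2005-07-01 07:05:00 is 2005-06-29 22:11:00 (crosses midnight).

2005-06-29 22:11:00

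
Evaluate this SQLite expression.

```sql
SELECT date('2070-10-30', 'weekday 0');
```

2070-11-02

`weekday 0` advances to the next Sunday; 2070-10-30 is a Thursday, so it moves forward to 2070-11-02.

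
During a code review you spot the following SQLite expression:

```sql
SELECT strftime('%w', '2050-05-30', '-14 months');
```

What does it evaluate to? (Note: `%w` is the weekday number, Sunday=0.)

First apply '-14 months': 2050-05-30 → 2049-03-30.
2049-03-30 is a Tuesday; with Sunday=0 that is 2.

2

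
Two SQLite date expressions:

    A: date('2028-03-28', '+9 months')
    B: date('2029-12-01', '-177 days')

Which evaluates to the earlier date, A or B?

A

A = 2028-12-28.
B = 2029-06-07.
A is earlier.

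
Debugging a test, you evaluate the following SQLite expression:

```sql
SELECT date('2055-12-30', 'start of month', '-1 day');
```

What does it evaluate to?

2055-11-30

`start of month` rewinds 2055-12-30 to 2055-12-01.
Going back 1 day from 2055-12-01 reaches 2055-11-30 (last day of November, 30 days).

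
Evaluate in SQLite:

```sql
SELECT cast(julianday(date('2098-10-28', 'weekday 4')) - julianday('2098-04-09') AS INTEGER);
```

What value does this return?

204

`weekday 4` advances to the next Thursday; 2098-10-28 is a Tuesday, so it moves forward to 2098-10-30.
21 days remain in April 2098 after the 9th (30 − 9).
May 2098: 31 days.
June 2098: 30 days.
July 2098: 31 days.
August 2098: 31 days.
September 2098: 30 days.
Then 30 days into October 2098.
Total: 21 + 31 + 30 + 31 + 31 + 30 + 30 = 204.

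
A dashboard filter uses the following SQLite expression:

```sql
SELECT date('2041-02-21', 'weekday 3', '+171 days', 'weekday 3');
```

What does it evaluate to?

`weekday 3` advances to the next Wednesday; 2041-02-21 is a Thursday, so it moves forward to 2041-02-27.
Applying '+171 days' to 2041-02-27: counting 171 days forward gives 2041-08-17.
`weekday 3` advances to the next Wednesday; 2041-08-17 is a Saturday, so it moves forward to 2041-08-21.

2041-08-21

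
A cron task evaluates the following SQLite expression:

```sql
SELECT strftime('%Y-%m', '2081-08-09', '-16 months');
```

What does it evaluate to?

First apply '-16 months': 2081-08-09 → 2080-04-09.
`%Y-%m` extracts the year-month: 2080-04.

2080-04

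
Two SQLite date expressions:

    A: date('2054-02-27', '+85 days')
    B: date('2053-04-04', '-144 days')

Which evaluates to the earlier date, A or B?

A = 2054-05-23.
B = 2052-11-11.
B is earlier.

B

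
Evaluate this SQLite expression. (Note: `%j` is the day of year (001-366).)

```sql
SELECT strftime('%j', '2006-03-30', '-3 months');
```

364

First apply '-3 months': 2006-03-30 → 2005-12-30.
Day-of-year for 2005-12-30: days since 2005-01-01 inclusive = 364, zero-padded to 364.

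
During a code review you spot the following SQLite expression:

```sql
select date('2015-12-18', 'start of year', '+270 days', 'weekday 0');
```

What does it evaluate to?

2015-10-04

`start of year` rewinds 2015-12-18 to 2015-01-01.
Applying '+270 days' to 2015-01-01: counting 270 days forward gives 2015-09-28.
`weekday 0` advances to the next Sunday; 2015-09-28 is a Monday, so it moves forward to 2015-10-04.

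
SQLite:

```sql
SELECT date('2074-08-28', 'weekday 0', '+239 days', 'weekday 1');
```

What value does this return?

2075-04-29

`weekday 0` advances to the next Sunday; 2074-08-28 is a Tuesday, so it moves forward to 2074-09-02.
Applying '+239 days' to 2074-09-02: counting 239 days forward gives 2075-04-29.
`weekday 1` advances to the next Monday; 2075-04-29 is already a Monday, so it stays at 2075-04-29.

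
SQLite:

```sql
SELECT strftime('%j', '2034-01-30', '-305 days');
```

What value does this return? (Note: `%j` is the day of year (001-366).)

First apply '-305 days': 2034-01-30 → 2033-03-31.
Day-of-year for 2033-03-31: days since 2033-01-01 inclusive = 90, zero-padded to 090.

090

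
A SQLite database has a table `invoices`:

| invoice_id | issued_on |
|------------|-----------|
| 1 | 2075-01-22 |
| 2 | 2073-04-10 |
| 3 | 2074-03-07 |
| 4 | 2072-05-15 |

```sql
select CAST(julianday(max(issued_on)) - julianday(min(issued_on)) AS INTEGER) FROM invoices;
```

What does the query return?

982

MIN = 2072-05-15, MAX = 2075-01-22.
16 days remain in May 2072 after the 15th (31 − 15).
Full months from June 2072 through December 2074 contribute their day counts.
Then 22 days into January 2075.
Total: 16 + 30 + 31 + 31 + 30 + 31 + 30 + 31 + 31 + 28 + 31 + 30 + 31 + 30 + 31 + 31 + 30 + 31 + 30 + 31 + 31 + 28 + 31 + 30 + 31 + 30 + 31 + 31 + 30 + 31 + 30 + 31 + 22 = 982.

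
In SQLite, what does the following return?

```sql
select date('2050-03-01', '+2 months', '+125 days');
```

2050-09-03

Adding +2 months to 2050-03-01 gives 2050-05-01.
Applying '+125 days' to 2050-05-01: counting 125 days forward gives 2050-09-03.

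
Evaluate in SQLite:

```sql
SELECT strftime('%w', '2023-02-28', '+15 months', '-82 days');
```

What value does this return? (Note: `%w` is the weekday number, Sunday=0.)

4

First apply '+15 months', '-82 days': 2023-02-28 → 2024-03-07.
2024-03-07 is a Thursday; with Sunday=0 that is 4.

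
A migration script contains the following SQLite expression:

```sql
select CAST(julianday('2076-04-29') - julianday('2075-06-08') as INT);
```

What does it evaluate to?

326

22 days remain in June 2075 after the 8th (30 − 8).
Full months from July 2075 through March 2076 contribute their day counts.
Then 29 days into April 2076.
Total: 22 + 31 + 31 + 30 + 31 + 30 + 31 + 31 + 29 + 31 + 29 = 326.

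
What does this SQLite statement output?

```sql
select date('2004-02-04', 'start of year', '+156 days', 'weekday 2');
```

2004-06-08

`start of year` rewinds 2004-02-04 to 2004-01-01.
Applying '+156 days' to 2004-01-01: counting 156 days forward gives 2004-06-05.
`weekday 2` advances to the next Tuesday; 2004-06-05 is a Saturday, so it moves forward to 2004-06-08.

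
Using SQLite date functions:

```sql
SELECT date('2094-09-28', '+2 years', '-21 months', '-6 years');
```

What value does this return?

Adding +2 years to 2094-09-28 gives 2096-09-28.
Adding -21 months to 2096-09-28 gives 2094-12-28.
Adding -6 years to 2094-12-28 gives 2088-12-28.

2088-12-28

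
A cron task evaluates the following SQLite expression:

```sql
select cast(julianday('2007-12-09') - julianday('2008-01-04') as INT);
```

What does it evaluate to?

-26

22 days remain in December 2007 after the 9th (31 − 9).
Then 4 days into January 2008.
Total: 22 + 4 = 26.
The subtraction is earlier − later, so the result is −26 → -26.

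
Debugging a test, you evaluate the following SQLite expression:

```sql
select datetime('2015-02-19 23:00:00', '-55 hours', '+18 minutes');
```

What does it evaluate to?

2015-02-17 16:18:00

-55 hours from 2015-02-19 23:00:00 is 2015-02-17 16:00:00 (crosses midnight).
+18 minutes from 2015-02-17 16:00:00 is 2015-02-17 16:18:00.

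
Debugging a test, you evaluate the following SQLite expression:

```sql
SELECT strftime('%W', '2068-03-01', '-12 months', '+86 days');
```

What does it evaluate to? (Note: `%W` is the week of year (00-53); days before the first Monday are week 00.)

First apply '-12 months', '+86 days': 2068-03-01 → 2067-05-26.
2067-05-26 is a Thursday. SQLite's %W counts Mondays since the year started; the result is 21.

21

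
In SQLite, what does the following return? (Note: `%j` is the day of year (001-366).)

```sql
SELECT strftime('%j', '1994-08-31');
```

243

Day-of-year for 1994-08-31: days since 1994-01-01 inclusive = 243, zero-padded to 243.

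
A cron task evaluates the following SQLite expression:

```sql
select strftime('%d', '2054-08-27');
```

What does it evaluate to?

`%d` extracts the 2-digit day of month: 27.

27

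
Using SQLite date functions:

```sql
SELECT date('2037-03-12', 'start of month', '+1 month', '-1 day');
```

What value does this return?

`start of month` rewinds 2037-03-12 to 2037-03-01.
Adding +1 month to 2037-03-01 gives 2037-04-01.
Going back 1 day from 2037-04-01 reaches 2037-03-31 (last day of March, 31 days).

2037-03-31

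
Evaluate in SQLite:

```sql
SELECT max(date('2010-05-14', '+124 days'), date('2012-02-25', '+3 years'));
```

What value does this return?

2015-02-25

date('2010-05-14', '+124 days') → 2010-09-15.
date('2012-02-25', '+3 years') → 2015-02-25.
Later of the two is 2015-02-25.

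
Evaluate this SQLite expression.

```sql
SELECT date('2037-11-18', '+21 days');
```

November 2037 has 30 days; 12 remain after the 18th, so 13 days reach 2037-12-01.
Advancing 8 more days within December lands on 2037-12-09.

2037-12-09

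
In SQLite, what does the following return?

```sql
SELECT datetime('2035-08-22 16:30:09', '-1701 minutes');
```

2035-08-21 12:09:09

1701 minutes = 28h 21m; -1701 minutes from 2035-08-22 16:30:09 is 2035-08-21 12:09:09 (crosses midnight).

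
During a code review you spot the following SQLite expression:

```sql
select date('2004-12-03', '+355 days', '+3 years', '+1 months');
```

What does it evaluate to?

Applying '+355 days' to 2004-12-03: counting 355 days forward gives 2005-11-23.
Adding +3 years to 2005-11-23 gives 2008-11-23.
Adding +1 month to 2008-11-23 gives 2008-12-23.

2008-12-23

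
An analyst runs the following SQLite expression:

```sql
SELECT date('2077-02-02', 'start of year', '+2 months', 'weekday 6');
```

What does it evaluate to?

`start of year` rewinds 2077-02-02 to 2077-01-01.
Adding +2 months to 2077-01-01 gives 2077-03-01.
`weekday 6` advances to the next Saturday; 2077-03-01 is a Monday, so it moves forward to 2077-03-06.

2077-03-06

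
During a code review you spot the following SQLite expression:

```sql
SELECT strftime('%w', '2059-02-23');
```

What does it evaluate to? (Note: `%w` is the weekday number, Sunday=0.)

0

2059-02-23 is a Sunday; with Sunday=0 that is 0.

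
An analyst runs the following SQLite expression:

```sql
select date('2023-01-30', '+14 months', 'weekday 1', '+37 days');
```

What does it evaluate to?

Adding +14 months to 2023-01-30 gives 2024-03-30.
`weekday 1` advances to the next Monday; 2024-03-30 is a Saturday, so it moves forward to 2024-04-01.
April 2024 has 30 days; 29 remain after the 1st, so 30 days reach 2024-05-01.
Advancing 7 more days within May lands on 2024-05-08.

2024-05-08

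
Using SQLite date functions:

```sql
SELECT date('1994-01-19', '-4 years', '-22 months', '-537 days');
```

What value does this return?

Adding -4 years to 1994-01-19 gives 1990-01-19.
Adding -22 months to 1990-01-19 gives 1988-03-19.
Applying '-537 days' to 1988-03-19: counting 537 days back gives 1986-09-29.

1986-09-29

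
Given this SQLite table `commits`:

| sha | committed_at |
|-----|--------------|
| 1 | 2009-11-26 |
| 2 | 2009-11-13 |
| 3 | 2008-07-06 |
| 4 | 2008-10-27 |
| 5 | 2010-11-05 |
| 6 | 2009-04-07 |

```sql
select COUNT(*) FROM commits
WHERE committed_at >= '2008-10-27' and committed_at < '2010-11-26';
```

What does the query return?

5

Rows in [2008-10-27, 2010-11-26): 2009-11-26, 2009-11-13, 2008-10-27, 2010-11-05, 2009-04-07 → 5 rows.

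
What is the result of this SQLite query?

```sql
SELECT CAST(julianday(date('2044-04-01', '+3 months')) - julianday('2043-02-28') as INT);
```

Adding +3 months to 2044-04-01 gives 2044-07-01.
0 days remain in February 2043 after the 28th (28 − 28).
Full months from March 2043 through June 2044 contribute their day counts.
Then 1 day into July 2044.
Total: 0 + 31 + 30 + 31 + 30 + 31 + 31 + 30 + 31 + 30 + 31 + 31 + 29 + 31 + 30 + 31 + 30 + 1 = 489.

489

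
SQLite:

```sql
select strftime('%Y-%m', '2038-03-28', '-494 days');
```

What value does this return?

First apply '-494 days': 2038-03-28 → 2036-11-19.
`%Y-%m` extracts the year-month: 2036-11.

2036-11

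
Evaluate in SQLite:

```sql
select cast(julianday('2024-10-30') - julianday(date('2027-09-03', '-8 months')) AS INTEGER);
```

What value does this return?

Adding -8 months to 2027-09-03 gives 2027-01-03.
1 day remains in October 2024 after the 30th (31 − 30).
Full months from November 2024 through December 2026 contribute their day counts.
Then 3 days into January 2027.
Total: 1 + 30 + 31 + 31 + 28 + 31 + 30 + 31 + 30 + 31 + 31 + 30 + 31 + 30 + 31 + 31 + 28 + 31 + 30 + 31 + 30 + 31 + 31 + 30 + 31 + 30 + 31 + 3 = 795.
The subtraction is earlier − later, so the result is −795 → -795.

-795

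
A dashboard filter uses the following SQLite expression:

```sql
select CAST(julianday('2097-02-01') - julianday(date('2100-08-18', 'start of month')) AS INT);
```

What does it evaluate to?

`start of month` rewinds 2100-08-18 to 2100-08-01.
27 days remain in February 2097 after the 1st (28 − 1).
Full months from March 2097 through July 2100 contribute their day counts.
Then 1 day into August 2100.
Total: 27 + 31 + 30 + 31 + 30 + 31 + 31 + 30 + 31 + 30 + 31 + 31 + 28 + 31 + 30 + 31 + 30 + 31 + 31 + 30 + 31 + 30 + 31 + 31 + 28 + 31 + 30 + 31 + 30 + 31 + 31 + 30 + 31 + 30 + 31 + 31 + 28 + 31 + 30 + 31 + 30 + 31 + 1 = 1276.
The subtraction is earlier − later, so the result is −1276 → -1276.

-1276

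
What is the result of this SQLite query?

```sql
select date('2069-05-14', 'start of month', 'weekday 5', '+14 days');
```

2069-05-17

`start of month` rewinds 2069-05-14 to 2069-05-01.
`weekday 5` advances to the next Friday; 2069-05-01 is a Wednesday, so it moves forward to 2069-05-03.
Advancing 14 more days within May lands on 2069-05-17.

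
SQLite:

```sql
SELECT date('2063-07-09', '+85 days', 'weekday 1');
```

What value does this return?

Applying '+85 days' to 2063-07-09: counting 85 days forward gives 2063-10-02.
`weekday 1` advances to the next Monday; 2063-10-02 is a Tuesday, so it moves forward to 2063-10-08.

2063-10-08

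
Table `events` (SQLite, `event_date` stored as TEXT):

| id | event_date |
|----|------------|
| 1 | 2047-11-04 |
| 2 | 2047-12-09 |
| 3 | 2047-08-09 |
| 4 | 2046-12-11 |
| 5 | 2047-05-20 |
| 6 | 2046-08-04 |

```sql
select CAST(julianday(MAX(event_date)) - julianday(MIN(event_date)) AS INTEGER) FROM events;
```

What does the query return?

492

MIN = 2046-08-04, MAX = 2047-12-09.
27 days remain in August 2046 after the 4th (31 − 4).
Full months from September 2046 through November 2047 contribute their day counts.
Then 9 days into December 2047.
Total: 27 + 30 + 31 + 30 + 31 + 31 + 28 + 31 + 30 + 31 + 30 + 31 + 31 + 30 + 31 + 30 + 9 = 492.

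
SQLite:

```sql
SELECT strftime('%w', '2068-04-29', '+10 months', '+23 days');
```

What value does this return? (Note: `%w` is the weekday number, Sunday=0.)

0

First apply '+10 months', '+23 days': 2068-04-29 → 2069-03-24.
2069-03-24 is a Sunday; with Sunday=0 that is 0.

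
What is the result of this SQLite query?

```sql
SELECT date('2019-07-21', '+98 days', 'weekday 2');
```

Applying '+98 days' to 2019-07-21: counting 98 days forward gives 2019-10-27.
`weekday 2` advances to the next Tuesday; 2019-10-27 is a Sunday, so it moves forward to 2019-10-29.

2019-10-29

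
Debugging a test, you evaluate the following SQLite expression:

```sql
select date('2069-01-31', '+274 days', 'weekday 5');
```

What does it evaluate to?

Applying '+274 days' to 2069-01-31: counting 274 days forward gives 2069-11-01.
`weekday 5` advances to the next Friday; 2069-11-01 is already a Friday, so it stays at 2069-11-01.

2069-11-01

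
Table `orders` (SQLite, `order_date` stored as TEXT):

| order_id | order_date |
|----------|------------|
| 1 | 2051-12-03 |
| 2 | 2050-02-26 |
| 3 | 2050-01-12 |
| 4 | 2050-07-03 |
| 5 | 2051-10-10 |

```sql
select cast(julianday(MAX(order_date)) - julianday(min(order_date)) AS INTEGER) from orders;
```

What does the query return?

MIN = 2050-01-12, MAX = 2051-12-03.
19 days remain in January 2050 after the 12th (31 − 12).
Full months from February 2050 through November 2051 contribute their day counts.
Then 3 days into December 2051.
Total: 19 + 28 + 31 + 30 + 31 + 30 + 31 + 31 + 30 + 31 + 30 + 31 + 31 + 28 + 31 + 30 + 31 + 30 + 31 + 31 + 30 + 31 + 30 + 3 = 690.

690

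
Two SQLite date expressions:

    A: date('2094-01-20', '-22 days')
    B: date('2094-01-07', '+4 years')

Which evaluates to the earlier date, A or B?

A

A = 2093-12-29.
B = 2098-01-07.
A is earlier.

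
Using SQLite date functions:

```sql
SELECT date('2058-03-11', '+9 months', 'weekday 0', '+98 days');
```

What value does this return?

Adding +9 months to 2058-03-11 gives 2058-12-11.
`weekday 0` advances to the next Sunday; 2058-12-11 is a Wednesday, so it moves forward to 2058-12-15.
Applying '+98 days' to 2058-12-15: counting 98 days forward gives 2059-03-23.

2059-03-23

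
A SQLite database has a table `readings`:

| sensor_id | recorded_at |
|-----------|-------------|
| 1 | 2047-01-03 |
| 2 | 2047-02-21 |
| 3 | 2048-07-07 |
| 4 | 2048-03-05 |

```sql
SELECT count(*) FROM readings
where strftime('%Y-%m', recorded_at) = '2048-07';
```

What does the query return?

1

Rows with year-month 2048-07: 2048-07-07 → 1.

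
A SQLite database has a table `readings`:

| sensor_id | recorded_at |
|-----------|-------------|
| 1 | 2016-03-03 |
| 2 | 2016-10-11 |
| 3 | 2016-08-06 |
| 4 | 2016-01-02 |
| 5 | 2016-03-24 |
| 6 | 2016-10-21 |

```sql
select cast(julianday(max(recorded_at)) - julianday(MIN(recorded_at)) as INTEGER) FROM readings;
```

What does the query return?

MIN = 2016-01-02, MAX = 2016-10-21.
29 days remain in January 2016 after the 2nd (31 − 2).
Full months from February 2016 through September 2016 contribute their day counts.
Then 21 days into October 2016.
Total: 29 + 29 + 31 + 30 + 31 + 30 + 31 + 31 + 30 + 21 = 293.

293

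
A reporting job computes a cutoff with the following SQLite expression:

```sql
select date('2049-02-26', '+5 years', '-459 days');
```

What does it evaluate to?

Adding +5 years to 2049-02-26 gives 2054-02-26.
Applying '-459 days' to 2054-02-26: counting 459 days back gives 2052-11-24.

2052-11-24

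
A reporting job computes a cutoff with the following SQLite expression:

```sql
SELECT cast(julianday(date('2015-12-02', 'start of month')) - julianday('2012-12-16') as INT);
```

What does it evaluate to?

1080

`start of month` rewinds 2015-12-02 to 2015-12-01.
15 days remain in December 2012 after the 16th (31 − 16).
Full months from January 2013 through November 2015 contribute their day counts.
Then 1 day into December 2015.
Total: 15 + 31 + 28 + 31 + 30 + 31 + 30 + 31 + 31 + 30 + 31 + 30 + 31 + 31 + 28 + 31 + 30 + 31 + 30 + 31 + 31 + 30 + 31 + 30 + 31 + 31 + 28 + 31 + 30 + 31 + 30 + 31 + 31 + 30 + 31 + 30 + 1 = 1080.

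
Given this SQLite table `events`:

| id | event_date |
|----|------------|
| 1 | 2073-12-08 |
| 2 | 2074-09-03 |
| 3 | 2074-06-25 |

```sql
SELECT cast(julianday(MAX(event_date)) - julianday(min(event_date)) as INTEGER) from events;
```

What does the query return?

269

MIN = 2073-12-08, MAX = 2074-09-03.
23 days remain in December 2073 after the 8th (31 − 8).
Full months from January 2074 through August 2074 contribute their day counts.
Then 3 days into September 2074.
Total: 23 + 31 + 28 + 31 + 30 + 31 + 30 + 31 + 31 + 3 = 269.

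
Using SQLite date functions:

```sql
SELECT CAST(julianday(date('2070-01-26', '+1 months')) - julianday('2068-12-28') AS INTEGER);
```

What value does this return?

Adding +1 month to 2070-01-26 gives 2070-02-26.
3 days remain in December 2068 after the 28th (31 − 28).
Full months from January 2069 through January 2070 contribute their day counts.
Then 26 days into February 2070.
Total: 3 + 31 + 28 + 31 + 30 + 31 + 30 + 31 + 31 + 30 + 31 + 30 + 31 + 31 + 26 = 425.

425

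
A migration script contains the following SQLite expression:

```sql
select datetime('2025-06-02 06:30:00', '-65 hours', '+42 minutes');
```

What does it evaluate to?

2025-05-30 14:12:00

-65 hours from 2025-06-02 06:30:00 is 2025-05-30 13:30:00 (crosses midnight).
+42 minutes from 2025-05-30 13:30:00 is 2025-05-30 14:12:00.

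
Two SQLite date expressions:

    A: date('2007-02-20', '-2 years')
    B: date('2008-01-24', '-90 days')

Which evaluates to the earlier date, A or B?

A

A = 2005-02-20.
B = 2007-10-26.
A is earlier.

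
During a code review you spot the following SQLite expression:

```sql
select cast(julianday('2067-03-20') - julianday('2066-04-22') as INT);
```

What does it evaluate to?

8 days remain in April 2066 after the 22nd (30 − 22).
Full months from May 2066 through February 2067 contribute their day counts.
Then 20 days into March 2067.
Total: 8 + 31 + 30 + 31 + 31 + 30 + 31 + 30 + 31 + 31 + 28 + 20 = 332.

332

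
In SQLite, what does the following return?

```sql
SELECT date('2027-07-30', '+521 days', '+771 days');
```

2031-02-11

Applying '+521 days' to 2027-07-30: counting 521 days forward gives 2029-01-01.
Applying '+771 days' to 2029-01-01: counting 771 days forward gives 2031-02-11.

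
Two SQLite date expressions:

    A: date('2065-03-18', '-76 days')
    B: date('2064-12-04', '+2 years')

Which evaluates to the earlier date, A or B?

A

A = 2065-01-01.
B = 2066-12-04.
A is earlier.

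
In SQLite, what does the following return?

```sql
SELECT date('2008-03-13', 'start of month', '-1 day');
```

2008-02-29

`start of month` rewinds 2008-03-13 to 2008-03-01.
Going back 1 day from 2008-03-01 reaches 2008-02-29 (last day of February, 29 days).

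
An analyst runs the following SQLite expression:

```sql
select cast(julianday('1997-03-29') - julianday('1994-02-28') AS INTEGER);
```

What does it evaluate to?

0 days remain in February 1994 after the 28th (28 − 28).
Full months from March 1994 through February 1997 contribute their day counts.
Then 29 days into March 1997.
Total: 0 + 31 + 30 + 31 + 30 + 31 + 31 + 30 + 31 + 30 + 31 + 31 + 28 + 31 + 30 + 31 + 30 + 31 + 31 + 30 + 31 + 30 + 31 + 31 + 29 + 31 + 30 + 31 + 30 + 31 + 31 + 30 + 31 + 30 + 31 + 31 + 28 + 29 = 1125.

1125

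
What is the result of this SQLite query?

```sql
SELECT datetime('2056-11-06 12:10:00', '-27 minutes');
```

-27 minutes from 2056-11-06 12:10:00 is 2056-11-06 11:43:00.

2056-11-06 11:43:00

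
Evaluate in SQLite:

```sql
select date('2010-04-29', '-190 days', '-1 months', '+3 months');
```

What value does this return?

Applying '-190 days' to 2010-04-29: counting 190 days back gives 2009-10-21.
Adding -1 month to 2009-10-21 gives 2009-09-21.
Adding +3 months to 2009-09-21 gives 2009-12-21.

2009-12-21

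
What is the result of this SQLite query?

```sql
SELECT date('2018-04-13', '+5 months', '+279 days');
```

Adding +5 months to 2018-04-13 gives 2018-09-13.
Applying '+279 days' to 2018-09-13: counting 279 days forward gives 2019-06-19.

2019-06-19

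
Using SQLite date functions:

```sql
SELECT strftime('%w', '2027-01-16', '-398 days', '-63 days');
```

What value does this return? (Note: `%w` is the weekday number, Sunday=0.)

First apply '-398 days', '-63 days': 2027-01-16 → 2025-10-12.
2025-10-12 is a Sunday; with Sunday=0 that is 0.

0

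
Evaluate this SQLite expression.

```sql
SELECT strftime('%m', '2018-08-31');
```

08

`%m` extracts the 2-digit month (01-12): 08.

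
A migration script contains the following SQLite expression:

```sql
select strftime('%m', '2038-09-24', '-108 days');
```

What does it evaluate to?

06

First apply '-108 days': 2038-09-24 → 2038-06-08.
`%m` extracts the 2-digit month (01-12): 06.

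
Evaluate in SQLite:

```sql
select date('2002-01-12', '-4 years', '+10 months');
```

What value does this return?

1998-11-12

Adding -4 years to 2002-01-12 gives 1998-01-12.
Adding +10 months to 1998-01-12 gives 1998-11-12.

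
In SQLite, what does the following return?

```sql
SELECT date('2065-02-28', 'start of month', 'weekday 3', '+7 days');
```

2065-02-11

`start of month` rewinds 2065-02-28 to 2065-02-01.
`weekday 3` advances to the next Wednesday; 2065-02-01 is a Sunday, so it moves forward to 2065-02-04.
Advancing 7 more days within February lands on 2065-02-11.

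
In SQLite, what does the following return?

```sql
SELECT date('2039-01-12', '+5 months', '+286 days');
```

Adding +5 months to 2039-01-12 gives 2039-06-12.
Applying '+286 days' to 2039-06-12: counting 286 days forward gives 2040-03-24.

2040-03-24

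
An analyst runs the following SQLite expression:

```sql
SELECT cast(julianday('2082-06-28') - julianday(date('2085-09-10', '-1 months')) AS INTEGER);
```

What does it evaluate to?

Adding -1 month to 2085-09-10 gives 2085-08-10.
2 days remain in June 2082 after the 28th (30 − 28).
Full months from July 2082 through July 2085 contribute their day counts.
Then 10 days into August 2085.
Total: 2 + 31 + 31 + 30 + 31 + 30 + 31 + 31 + 28 + 31 + 30 + 31 + 30 + 31 + 31 + 30 + 31 + 30 + 31 + 31 + 29 + 31 + 30 + 31 + 30 + 31 + 31 + 30 + 31 + 30 + 31 + 31 + 28 + 31 + 30 + 31 + 30 + 31 + 10 = 1139.
The subtraction is earlier − later, so the result is −1139 → -1139.

-1139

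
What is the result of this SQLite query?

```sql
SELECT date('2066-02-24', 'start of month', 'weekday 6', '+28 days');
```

2066-03-06

`start of month` rewinds 2066-02-24 to 2066-02-01.
`weekday 6` advances to the next Saturday; 2066-02-01 is a Monday, so it moves forward to 2066-02-06.
February 2066 has 28 days; 22 remain after the 6th, so 23 days reach 2066-03-01.
Advancing 5 more days within March lands on 2066-03-06.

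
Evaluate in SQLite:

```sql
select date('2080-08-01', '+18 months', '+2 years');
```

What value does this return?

2084-02-01

Adding +18 months to 2080-08-01 gives 2082-02-01.
Adding +2 years to 2082-02-01 gives 2084-02-01.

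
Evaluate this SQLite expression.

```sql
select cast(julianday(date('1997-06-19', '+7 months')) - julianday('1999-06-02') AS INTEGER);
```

-499

Adding +7 months to 1997-06-19 gives 1998-01-19.
12 days remain in January 1998 after the 19th (31 − 19).
Full months from February 1998 through May 1999 contribute their day counts.
Then 2 days into June 1999.
Total: 12 + 28 + 31 + 30 + 31 + 30 + 31 + 31 + 30 + 31 + 30 + 31 + 31 + 28 + 31 + 30 + 31 + 2 = 499.
The subtraction is earlier − later, so the result is −499 → -499.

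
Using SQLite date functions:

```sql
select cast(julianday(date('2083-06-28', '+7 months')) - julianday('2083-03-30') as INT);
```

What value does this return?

304

Adding +7 months to 2083-06-28 gives 2084-01-28.
1 day remains in March 2083 after the 30th (31 − 30).
Full months from April 2083 through December 2083 contribute their day counts.
Then 28 days into January 2084.
Total: 1 + 30 + 31 + 30 + 31 + 31 + 30 + 31 + 30 + 31 + 28 = 304.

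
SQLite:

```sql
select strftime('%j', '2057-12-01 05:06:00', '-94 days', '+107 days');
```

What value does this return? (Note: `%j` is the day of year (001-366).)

First apply '-94 days', '+107 days': 2057-12-01 05:06:00 → 2057-12-14 05:06:00.
Day-of-year for 2057-12-14: days since 2057-01-01 inclusive = 348, zero-padded to 348.

348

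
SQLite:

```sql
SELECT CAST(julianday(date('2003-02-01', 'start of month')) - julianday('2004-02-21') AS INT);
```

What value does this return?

-385

`start of month` rewinds 2003-02-01 to 2003-02-01.
27 days remain in February 2003 after the 1st (28 − 1).
Full months from March 2003 through January 2004 contribute their day counts.
Then 21 days into February 2004.
Total: 27 + 31 + 30 + 31 + 30 + 31 + 31 + 30 + 31 + 30 + 31 + 31 + 21 = 385.
The subtraction is earlier − later, so the result is −385 → -385.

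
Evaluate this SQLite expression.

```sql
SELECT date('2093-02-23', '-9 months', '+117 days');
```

2092-09-17

Adding -9 months to 2093-02-23 gives 2092-05-23.
Applying '+117 days' to 2092-05-23: counting 117 days forward gives 2092-09-17.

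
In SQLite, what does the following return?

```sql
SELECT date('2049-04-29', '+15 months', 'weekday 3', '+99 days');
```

2050-11-10

Adding +15 months to 2049-04-29 gives 2050-07-29.
`weekday 3` advances to the next Wednesday; 2050-07-29 is a Friday, so it moves forward to 2050-08-03.
Applying '+99 days' to 2050-08-03: counting 99 days forward gives 2050-11-10.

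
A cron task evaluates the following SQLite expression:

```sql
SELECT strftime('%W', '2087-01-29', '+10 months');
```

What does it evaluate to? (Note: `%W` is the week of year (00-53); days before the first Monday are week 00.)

First apply '+10 months': 2087-01-29 → 2087-11-29.
2087-11-29 is a Saturday. SQLite's %W counts Mondays since the year started; the result is 47.

47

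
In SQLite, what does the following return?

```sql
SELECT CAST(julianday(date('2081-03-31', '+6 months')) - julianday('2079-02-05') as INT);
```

969

Adding +6 months to 2081-03-31 targets 2081-09-31. September 2081 has only 30 days, so SQLite normalizes the 1-day overflow forward to 2081-10-01.
23 days remain in February 2079 after the 5th (28 − 5).
Full months from March 2079 through September 2081 contribute their day counts.
Then 1 day into October 2081.
Total: 23 + 31 + 30 + 31 + 30 + 31 + 31 + 30 + 31 + 30 + 31 + 31 + 29 + 31 + 30 + 31 + 30 + 31 + 31 + 30 + 31 + 30 + 31 + 31 + 28 + 31 + 30 + 31 + 30 + 31 + 31 + 30 + 1 = 969.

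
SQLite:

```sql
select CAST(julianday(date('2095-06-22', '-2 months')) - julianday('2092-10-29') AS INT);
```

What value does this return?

Adding -2 months to 2095-06-22 gives 2095-04-22.
2 days remain in October 2092 after the 29th (31 − 29).
Full months from November 2092 through March 2095 contribute their day counts.
Then 22 days into April 2095.
Total: 2 + 30 + 31 + 31 + 28 + 31 + 30 + 31 + 30 + 31 + 31 + 30 + 31 + 30 + 31 + 31 + 28 + 31 + 30 + 31 + 30 + 31 + 31 + 30 + 31 + 30 + 31 + 31 + 28 + 31 + 22 = 905.

905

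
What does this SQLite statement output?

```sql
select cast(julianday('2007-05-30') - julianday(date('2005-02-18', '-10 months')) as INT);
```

1137

Adding -10 months to 2005-02-18 gives 2004-04-18.
12 days remain in April 2004 after the 18th (30 − 18).
Full months from May 2004 through April 2007 contribute their day counts.
Then 30 days into May 2007.
Total: 12 + 31 + 30 + 31 + 31 + 30 + 31 + 30 + 31 + 31 + 28 + 31 + 30 + 31 + 30 + 31 + 31 + 30 + 31 + 30 + 31 + 31 + 28 + 31 + 30 + 31 + 30 + 31 + 31 + 30 + 31 + 30 + 31 + 31 + 28 + 31 + 30 + 30 = 1137.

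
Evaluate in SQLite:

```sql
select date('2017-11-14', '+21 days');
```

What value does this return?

November 2017 has 30 days; 16 remain after the 14th, so 17 days reach 2017-12-01.
Advancing 4 more days within December lands on 2017-12-05.

2017-12-05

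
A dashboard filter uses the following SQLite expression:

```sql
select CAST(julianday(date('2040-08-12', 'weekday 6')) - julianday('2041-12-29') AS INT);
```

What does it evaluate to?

`weekday 6` advances to the next Saturday; 2040-08-12 is a Sunday, so it moves forward to 2040-08-18.
13 days remain in August 2040 after the 18th (31 − 18).
Full months from September 2040 through November 2041 contribute their day counts.
Then 29 days into December 2041.
Total: 13 + 30 + 31 + 30 + 31 + 31 + 28 + 31 + 30 + 31 + 30 + 31 + 31 + 30 + 31 + 30 + 29 = 498.
The subtraction is earlier − later, so the result is −498 → -498.

-498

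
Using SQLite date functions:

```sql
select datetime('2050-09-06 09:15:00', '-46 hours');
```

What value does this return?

2050-09-04 11:15:00

-46 hours from 2050-09-06 09:15:00 is 2050-09-04 11:15:00 (crosses midnight).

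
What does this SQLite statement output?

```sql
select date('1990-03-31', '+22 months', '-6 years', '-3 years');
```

Adding +22 months to 1990-03-31 gives 1992-01-31.
Adding -6 years to 1992-01-31 gives 1986-01-31.
Adding -3 years to 1986-01-31 gives 1983-01-31.

1983-01-31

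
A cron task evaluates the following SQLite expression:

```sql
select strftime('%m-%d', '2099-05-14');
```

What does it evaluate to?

`%m-%d` extracts the month-day: 05-14.

05-14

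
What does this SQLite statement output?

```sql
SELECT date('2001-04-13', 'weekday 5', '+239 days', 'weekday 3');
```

`weekday 5` advances to the next Friday; 2001-04-13 is already a Friday, so it stays at 2001-04-13.
Applying '+239 days' to 2001-04-13: counting 239 days forward gives 2001-12-08.
`weekday 3` advances to the next Wednesday; 2001-12-08 is a Saturday, so it moves forward to 2001-12-12.

2001-12-12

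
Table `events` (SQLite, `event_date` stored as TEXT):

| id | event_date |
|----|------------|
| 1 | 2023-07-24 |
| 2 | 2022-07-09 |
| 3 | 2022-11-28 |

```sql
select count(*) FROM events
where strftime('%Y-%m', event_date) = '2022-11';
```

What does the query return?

Rows with year-month 2022-11: 2022-11-28 → 1.

1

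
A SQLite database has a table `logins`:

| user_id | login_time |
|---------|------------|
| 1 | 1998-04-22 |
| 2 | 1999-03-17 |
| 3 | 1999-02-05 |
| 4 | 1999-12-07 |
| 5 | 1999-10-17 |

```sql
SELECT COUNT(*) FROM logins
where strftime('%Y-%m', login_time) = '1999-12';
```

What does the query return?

Rows with year-month 1999-12: 1999-12-07 → 1.

1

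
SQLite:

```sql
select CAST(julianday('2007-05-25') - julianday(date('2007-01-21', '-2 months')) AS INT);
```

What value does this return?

Adding -2 months to 2007-01-21 gives 2006-11-21.
9 days remain in November 2006 after the 21st (30 − 21).
December 2006: 31 days.
January 2007: 31 days.
February 2007: 28 days.
March 2007: 31 days.
April 2007: 30 days.
Then 25 days into May 2007.
Total: 9 + 31 + 31 + 28 + 31 + 30 + 25 = 185.

185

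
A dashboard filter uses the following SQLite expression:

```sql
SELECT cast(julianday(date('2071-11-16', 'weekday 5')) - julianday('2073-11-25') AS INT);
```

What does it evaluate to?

`weekday 5` advances to the next Friday; 2071-11-16 is a Monday, so it moves forward to 2071-11-20.
10 days remain in November 2071 after the 20th (30 − 20).
Full months from December 2071 through October 2073 contribute their day counts.
Then 25 days into November 2073.
Total: 10 + 31 + 31 + 29 + 31 + 30 + 31 + 30 + 31 + 31 + 30 + 31 + 30 + 31 + 31 + 28 + 31 + 30 + 31 + 30 + 31 + 31 + 30 + 31 + 25 = 736.
The subtraction is earlier − later, so the result is −736 → -736.

-736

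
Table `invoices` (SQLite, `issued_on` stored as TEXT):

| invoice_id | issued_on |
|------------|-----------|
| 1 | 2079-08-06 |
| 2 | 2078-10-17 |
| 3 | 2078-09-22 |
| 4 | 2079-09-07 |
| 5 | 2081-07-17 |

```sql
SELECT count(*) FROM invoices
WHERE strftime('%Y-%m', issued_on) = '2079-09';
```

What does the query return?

Rows with year-month 2079-09: 2079-09-07 → 1.

1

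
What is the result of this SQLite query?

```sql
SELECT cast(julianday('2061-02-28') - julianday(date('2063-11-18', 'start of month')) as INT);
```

-976

`start of month` rewinds 2063-11-18 to 2063-11-01.
0 days remain in February 2061 after the 28th (28 − 28).
Full months from March 2061 through October 2063 contribute their day counts.
Then 1 day into November 2063.
Total: 0 + 31 + 30 + 31 + 30 + 31 + 31 + 30 + 31 + 30 + 31 + 31 + 28 + 31 + 30 + 31 + 30 + 31 + 31 + 30 + 31 + 30 + 31 + 31 + 28 + 31 + 30 + 31 + 30 + 31 + 31 + 30 + 31 + 1 = 976.
The subtraction is earlier − later, so the result is −976 → -976.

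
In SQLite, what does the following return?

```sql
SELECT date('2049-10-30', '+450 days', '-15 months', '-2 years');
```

2047-10-23

Applying '+450 days' to 2049-10-30: counting 450 days forward gives 2051-01-23.
Adding -15 months to 2051-01-23 gives 2049-10-23.
Adding -2 years to 2049-10-23 gives 2047-10-23.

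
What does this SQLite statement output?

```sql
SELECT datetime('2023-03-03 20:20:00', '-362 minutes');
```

362 minutes = 6h 2m; -362 minutes from 2023-03-03 20:20:00 is 2023-03-03 14:18:00.

2023-03-03 14:18:00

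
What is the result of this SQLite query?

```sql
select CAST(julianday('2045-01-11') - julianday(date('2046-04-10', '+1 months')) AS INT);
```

Adding +1 month to 2046-04-10 gives 2046-05-10.
20 days remain in January 2045 after the 11th (31 − 11).
Full months from February 2045 through April 2046 contribute their day counts.
Then 10 days into May 2046.
Total: 20 + 28 + 31 + 30 + 31 + 30 + 31 + 31 + 30 + 31 + 30 + 31 + 31 + 28 + 31 + 30 + 10 = 484.
The subtraction is earlier − later, so the result is −484 → -484.

-484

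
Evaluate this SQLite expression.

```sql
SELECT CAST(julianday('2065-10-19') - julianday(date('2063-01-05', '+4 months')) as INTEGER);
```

Adding +4 months to 2063-01-05 gives 2063-05-05.
26 days remain in May 2063 after the 5th (31 − 5).
Full months from June 2063 through September 2065 contribute their day counts.
Then 19 days into October 2065.
Total: 26 + 30 + 31 + 31 + 30 + 31 + 30 + 31 + 31 + 29 + 31 + 30 + 31 + 30 + 31 + 31 + 30 + 31 + 30 + 31 + 31 + 28 + 31 + 30 + 31 + 30 + 31 + 31 + 30 + 19 = 898.

898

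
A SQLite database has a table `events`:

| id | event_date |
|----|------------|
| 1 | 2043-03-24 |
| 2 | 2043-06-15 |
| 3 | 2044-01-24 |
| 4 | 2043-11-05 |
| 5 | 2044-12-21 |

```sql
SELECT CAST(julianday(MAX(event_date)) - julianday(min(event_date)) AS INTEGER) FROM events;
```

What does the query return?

MIN = 2043-03-24, MAX = 2044-12-21.
7 days remain in March 2043 after the 24th (31 − 24).
Full months from April 2043 through November 2044 contribute their day counts.
Then 21 days into December 2044.
Total: 7 + 30 + 31 + 30 + 31 + 31 + 30 + 31 + 30 + 31 + 31 + 29 + 31 + 30 + 31 + 30 + 31 + 31 + 30 + 31 + 30 + 21 = 638.

638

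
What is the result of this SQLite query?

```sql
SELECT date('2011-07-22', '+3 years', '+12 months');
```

Adding +3 years to 2011-07-22 gives 2014-07-22.
Adding +12 months to 2014-07-22 gives 2015-07-22.

2015-07-22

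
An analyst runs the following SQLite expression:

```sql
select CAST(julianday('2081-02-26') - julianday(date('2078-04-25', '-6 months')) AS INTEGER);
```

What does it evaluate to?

1220

Adding -6 months to 2078-04-25 gives 2077-10-25.
6 days remain in October 2077 after the 25th (31 − 25).
Full months from November 2077 through January 2081 contribute their day counts.
Then 26 days into February 2081.
Total: 6 + 30 + 31 + 31 + 28 + 31 + 30 + 31 + 30 + 31 + 31 + 30 + 31 + 30 + 31 + 31 + 28 + 31 + 30 + 31 + 30 + 31 + 31 + 30 + 31 + 30 + 31 + 31 + 29 + 31 + 30 + 31 + 30 + 31 + 31 + 30 + 31 + 30 + 31 + 31 + 26 = 1220.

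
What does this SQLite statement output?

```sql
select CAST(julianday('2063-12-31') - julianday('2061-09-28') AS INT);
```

824

2 days remain in September 2061 after the 28th (30 − 28).
Full months from October 2061 through November 2063 contribute their day counts.
Then 31 days into December 2063.
Total: 2 + 31 + 30 + 31 + 31 + 28 + 31 + 30 + 31 + 30 + 31 + 31 + 30 + 31 + 30 + 31 + 31 + 28 + 31 + 30 + 31 + 30 + 31 + 31 + 30 + 31 + 30 + 31 = 824.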